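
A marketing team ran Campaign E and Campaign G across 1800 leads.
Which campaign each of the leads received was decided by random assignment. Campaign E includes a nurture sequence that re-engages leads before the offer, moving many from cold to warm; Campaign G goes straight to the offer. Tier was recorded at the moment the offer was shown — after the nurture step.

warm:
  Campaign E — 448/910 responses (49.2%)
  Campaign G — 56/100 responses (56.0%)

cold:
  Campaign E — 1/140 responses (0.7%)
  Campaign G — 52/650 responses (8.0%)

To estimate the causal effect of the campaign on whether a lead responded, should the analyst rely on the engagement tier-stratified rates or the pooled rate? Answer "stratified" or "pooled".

pooled

Engagement tier here is a post-treatment variable shaped by the campaign; conditioning on it would introduce bias rather than remove it. The overall comparison is the causal one.
Pooled: Campaign E 42.8% vs Campaign G 14.4%; Campaign E is higher overall.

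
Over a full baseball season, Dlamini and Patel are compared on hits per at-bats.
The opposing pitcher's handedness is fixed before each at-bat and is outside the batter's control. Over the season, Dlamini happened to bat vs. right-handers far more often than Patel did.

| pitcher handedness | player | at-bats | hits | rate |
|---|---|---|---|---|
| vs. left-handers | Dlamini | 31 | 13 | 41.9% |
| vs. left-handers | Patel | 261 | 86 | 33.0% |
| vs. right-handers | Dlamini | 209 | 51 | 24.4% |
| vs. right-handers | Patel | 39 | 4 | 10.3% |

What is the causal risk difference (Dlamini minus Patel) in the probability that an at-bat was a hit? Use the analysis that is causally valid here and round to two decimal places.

Since pitcher handedness is a pre-existing factor (not a product of the player) and it affects the outcome on its own, it is a confounder. The stratified rates, not the pooled rate, identify the causal effect.
Adjusting over the population distribution of pitcher handedness: 0.541·(0.419−0.330) + 0.459·(0.244−0.103) = +0.114.

+0.11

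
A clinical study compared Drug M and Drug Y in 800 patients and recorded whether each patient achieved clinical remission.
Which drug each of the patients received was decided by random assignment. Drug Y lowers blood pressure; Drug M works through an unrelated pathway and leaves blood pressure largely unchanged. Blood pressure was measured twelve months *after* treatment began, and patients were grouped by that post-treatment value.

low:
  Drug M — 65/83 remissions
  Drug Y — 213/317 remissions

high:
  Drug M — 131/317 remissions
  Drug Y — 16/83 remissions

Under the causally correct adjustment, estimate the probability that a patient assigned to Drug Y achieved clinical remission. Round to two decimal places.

Drug M is higher inside every blood pressure stratum but Drug Y is higher in aggregate. Whether to stratify depends on how blood pressure relates to the drug.
Stratifying would compare drugs among patients the drugs themselves sorted into blood pressure groups — a form of selection on an intermediate. The unconditioned pooled rates give the total causal effect.
So P(outcome | do(Drug Y)) is just the pooled rate for Drug Y: 229/400 = 0.573.

0.57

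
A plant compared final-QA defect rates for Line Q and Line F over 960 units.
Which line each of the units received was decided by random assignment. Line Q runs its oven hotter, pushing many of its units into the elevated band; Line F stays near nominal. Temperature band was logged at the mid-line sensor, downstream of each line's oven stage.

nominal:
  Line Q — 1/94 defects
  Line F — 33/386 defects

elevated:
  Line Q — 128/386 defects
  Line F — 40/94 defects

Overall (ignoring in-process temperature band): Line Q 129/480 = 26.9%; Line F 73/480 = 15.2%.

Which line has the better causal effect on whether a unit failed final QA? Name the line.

The stratified and pooled comparisons disagree (Line Q wins within each in-process temperature band; Line F wins overall), so the answer turns on the causal role of in-process temperature band.
In-process temperature band is recorded after the line and is itself shifted by it — it sits on the causal path from line to outcome. Conditioning on a mediator would strip out part of the effect we want; the pooled comparison gives the total causal effect.
Pooled: Line Q 26.9% vs Line F 15.2%; Line F is lower overall.

Line F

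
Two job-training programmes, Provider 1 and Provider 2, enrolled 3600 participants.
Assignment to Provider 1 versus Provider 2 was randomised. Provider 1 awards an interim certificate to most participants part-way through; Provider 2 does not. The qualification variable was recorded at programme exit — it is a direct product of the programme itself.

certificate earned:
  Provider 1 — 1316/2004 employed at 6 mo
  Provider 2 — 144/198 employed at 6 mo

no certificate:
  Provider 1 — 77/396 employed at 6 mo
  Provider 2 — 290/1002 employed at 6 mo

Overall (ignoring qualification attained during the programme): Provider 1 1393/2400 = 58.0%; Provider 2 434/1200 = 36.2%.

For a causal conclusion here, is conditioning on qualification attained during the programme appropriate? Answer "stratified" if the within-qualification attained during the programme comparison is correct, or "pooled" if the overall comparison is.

The distribution of qualification attained during the programme is itself part of what the programme does — it is an intermediate outcome. Holding it fixed would remove that part of the effect; the total effect is the pooled difference.
Pooled: Provider 1 58.0% vs Provider 2 36.2%; Provider 1 is higher overall.

pooled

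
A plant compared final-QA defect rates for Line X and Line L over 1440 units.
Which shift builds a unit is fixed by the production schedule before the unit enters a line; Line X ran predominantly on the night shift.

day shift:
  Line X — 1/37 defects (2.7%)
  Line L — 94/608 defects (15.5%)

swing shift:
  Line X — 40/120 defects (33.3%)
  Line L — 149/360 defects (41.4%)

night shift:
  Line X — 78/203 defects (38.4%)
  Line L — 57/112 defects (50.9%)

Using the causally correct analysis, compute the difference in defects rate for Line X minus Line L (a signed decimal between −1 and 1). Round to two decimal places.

Within every shift level Line X has the lower rate, yet pooled Line L does — Simpson's reversal.
Here shift is a common cause — it drives both which line a case falls under and the outcome. The crude comparison mixes populations; the stratum-specific rates are the causally relevant ones.
Adjusting over the population distribution of shift: 0.448·(0.027−0.155) + 0.333·(0.333−0.414) + 0.219·(0.384−0.509) = -0.111.

-0.11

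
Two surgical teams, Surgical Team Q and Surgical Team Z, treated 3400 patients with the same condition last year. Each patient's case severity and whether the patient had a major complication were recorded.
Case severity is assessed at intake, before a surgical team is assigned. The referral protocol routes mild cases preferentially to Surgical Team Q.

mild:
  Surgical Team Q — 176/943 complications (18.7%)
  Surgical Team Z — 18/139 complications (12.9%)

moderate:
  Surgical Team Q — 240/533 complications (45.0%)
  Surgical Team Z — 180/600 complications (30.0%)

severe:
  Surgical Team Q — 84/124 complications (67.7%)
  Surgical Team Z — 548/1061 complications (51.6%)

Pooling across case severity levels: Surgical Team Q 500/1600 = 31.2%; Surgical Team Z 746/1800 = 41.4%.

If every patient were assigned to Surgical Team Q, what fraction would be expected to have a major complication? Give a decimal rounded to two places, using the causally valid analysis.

Here case severity is a common cause — it drives both which surgical team a case falls under and the outcome. The crude comparison mixes populations; the stratum-specific rates are the causally relevant ones.
Standardising Surgical Team Q to the population case severity mix: 0.318·176/943 + 0.333·240/533 + 0.349·84/124 = 0.446.

0.45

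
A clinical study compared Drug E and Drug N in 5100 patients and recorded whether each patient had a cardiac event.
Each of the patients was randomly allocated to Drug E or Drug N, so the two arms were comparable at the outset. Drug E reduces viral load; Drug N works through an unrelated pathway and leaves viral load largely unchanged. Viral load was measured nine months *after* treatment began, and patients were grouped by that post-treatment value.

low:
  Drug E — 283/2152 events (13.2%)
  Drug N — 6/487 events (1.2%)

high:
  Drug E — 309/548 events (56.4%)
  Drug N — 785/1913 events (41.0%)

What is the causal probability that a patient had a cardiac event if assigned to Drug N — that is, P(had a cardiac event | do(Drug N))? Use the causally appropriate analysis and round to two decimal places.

0.33

The distribution of viral load is itself part of what the drug does — it is an intermediate outcome. Holding it fixed would remove that part of the effect; the total effect is the pooled difference.
So P(outcome | do(Drug N)) is just the pooled rate for Drug N: 791/2400 = 0.330.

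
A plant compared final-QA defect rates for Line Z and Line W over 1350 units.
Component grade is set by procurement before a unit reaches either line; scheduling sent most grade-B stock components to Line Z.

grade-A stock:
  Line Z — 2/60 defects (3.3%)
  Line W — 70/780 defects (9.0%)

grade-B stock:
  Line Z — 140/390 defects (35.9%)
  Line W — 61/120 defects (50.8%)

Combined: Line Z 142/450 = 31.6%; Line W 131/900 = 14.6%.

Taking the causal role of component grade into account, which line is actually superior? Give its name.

Line Z

The component grade-specific comparison favours Line Z throughout, but the pooled figures favour Line W. The question is whether to condition on component grade.
Nothing the line does changes component grade; the imbalance is an allocation artefact. With component grade also predicting the outcome, the pooled figure is confounded, and the within-stratum comparison is the causal one.
Within each level — grade-A stock: 3.3% vs 9.0%; grade-B stock: 35.9% vs 50.8% — Line Z is lower every time.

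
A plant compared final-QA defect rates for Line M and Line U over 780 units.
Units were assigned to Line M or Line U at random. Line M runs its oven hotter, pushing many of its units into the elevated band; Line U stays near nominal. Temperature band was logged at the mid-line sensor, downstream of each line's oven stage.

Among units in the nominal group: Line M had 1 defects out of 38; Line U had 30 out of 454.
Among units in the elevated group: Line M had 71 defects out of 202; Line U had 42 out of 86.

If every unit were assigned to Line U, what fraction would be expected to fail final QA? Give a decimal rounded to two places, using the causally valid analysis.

0.13

The in-process temperature band-specific comparison favours Line M throughout, but the pooled figures favour Line U. The question is whether to condition on in-process temperature band.
Stratifying would compare lines among units the lines themselves sorted into in-process temperature band groups — a form of selection on an intermediate. The unconditioned pooled rates give the total causal effect.
So P(outcome | do(Line U)) is just the pooled rate for Line U: 72/540 = 0.133.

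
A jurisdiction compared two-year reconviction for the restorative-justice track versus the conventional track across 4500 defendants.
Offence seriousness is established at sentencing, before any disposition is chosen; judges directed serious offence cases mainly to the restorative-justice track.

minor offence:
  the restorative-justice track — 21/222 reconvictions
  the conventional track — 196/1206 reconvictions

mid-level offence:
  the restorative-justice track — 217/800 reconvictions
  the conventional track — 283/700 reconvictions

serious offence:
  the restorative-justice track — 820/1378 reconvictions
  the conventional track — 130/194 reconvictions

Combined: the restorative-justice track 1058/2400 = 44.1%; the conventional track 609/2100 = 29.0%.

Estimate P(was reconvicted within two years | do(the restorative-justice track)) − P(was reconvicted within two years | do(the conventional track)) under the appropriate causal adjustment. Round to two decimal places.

-0.09

Within every offence seriousness level the restorative-justice track has the lower rate, yet pooled the conventional track does — Simpson's reversal.
Here offence seriousness is a common cause — it drives both which disposition a case falls under and the outcome. The crude comparison mixes populations; the stratum-specific rates are the causally relevant ones.
Adjusting over the population distribution of offence seriousness: 0.317·(0.095−0.163) + 0.333·(0.271−0.404) + 0.349·(0.595−0.670) = -0.092.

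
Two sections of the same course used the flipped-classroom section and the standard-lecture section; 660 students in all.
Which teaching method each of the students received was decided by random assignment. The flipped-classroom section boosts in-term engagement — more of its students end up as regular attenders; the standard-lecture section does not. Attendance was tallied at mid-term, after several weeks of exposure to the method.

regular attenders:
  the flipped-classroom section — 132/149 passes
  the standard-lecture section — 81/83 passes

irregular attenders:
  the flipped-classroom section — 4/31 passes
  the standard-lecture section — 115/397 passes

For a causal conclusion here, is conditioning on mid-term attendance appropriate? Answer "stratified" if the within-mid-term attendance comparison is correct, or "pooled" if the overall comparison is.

pooled

The stratified and pooled comparisons disagree (the standard-lecture section wins within each mid-term attendance; the flipped-classroom section wins overall), so the answer turns on the causal role of mid-term attendance.
Mid-term attendance is recorded after the teaching method and is itself shifted by it — it sits on the causal path from teaching method to outcome. Conditioning on a mediator would strip out part of the effect we want; the pooled comparison gives the total causal effect.
Pooled: the flipped-classroom section 75.6% vs the standard-lecture section 40.8%; the flipped-classroom section is higher overall.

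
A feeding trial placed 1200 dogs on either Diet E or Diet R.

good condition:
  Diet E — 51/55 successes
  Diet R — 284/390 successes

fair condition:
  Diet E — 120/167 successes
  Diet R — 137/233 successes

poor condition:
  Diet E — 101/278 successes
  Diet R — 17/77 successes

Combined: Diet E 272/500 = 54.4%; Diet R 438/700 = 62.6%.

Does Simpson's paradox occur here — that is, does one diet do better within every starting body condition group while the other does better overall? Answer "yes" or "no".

Within each starting body condition level (good condition 92.7% vs 72.8%; fair condition 71.9% vs 58.8%; poor condition 36.3% vs 22.1%), Diet E has the higher rate every time. Pooled: 54.4% vs 62.6% — Diet R has the higher rate overall. The two comparisons disagree.

yes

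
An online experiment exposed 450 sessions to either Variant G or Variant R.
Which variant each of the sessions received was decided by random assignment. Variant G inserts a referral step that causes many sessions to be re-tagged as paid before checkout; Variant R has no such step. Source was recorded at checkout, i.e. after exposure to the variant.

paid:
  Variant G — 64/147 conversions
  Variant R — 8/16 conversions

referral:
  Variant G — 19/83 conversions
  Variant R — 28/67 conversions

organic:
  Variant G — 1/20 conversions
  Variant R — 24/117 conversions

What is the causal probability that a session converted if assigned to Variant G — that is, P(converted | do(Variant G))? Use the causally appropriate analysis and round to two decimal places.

Variant R is higher inside every traffic source stratum but Variant G is higher in aggregate. Whether to stratify depends on how traffic source relates to the variant.
Traffic source is downstream of the variant. One should not condition on a consequence of treatment, so the overall rates are the right comparison.
So P(outcome | do(Variant G)) is just the pooled rate for Variant G: 84/250 = 0.336.

0.34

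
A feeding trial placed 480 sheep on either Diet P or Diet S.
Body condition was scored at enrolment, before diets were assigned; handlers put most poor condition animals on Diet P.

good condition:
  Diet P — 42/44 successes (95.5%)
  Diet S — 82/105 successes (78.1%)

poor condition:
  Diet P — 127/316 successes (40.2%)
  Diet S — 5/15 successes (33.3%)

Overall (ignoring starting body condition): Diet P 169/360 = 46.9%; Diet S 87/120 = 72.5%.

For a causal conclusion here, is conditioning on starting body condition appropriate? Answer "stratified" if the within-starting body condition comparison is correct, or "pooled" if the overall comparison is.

stratified

The stratified and pooled comparisons disagree (Diet P wins within each starting body condition; Diet S wins overall), so the answer turns on the causal role of starting body condition.
Nothing the diet does changes starting body condition; the imbalance is an allocation artefact. With starting body condition also predicting the outcome, the pooled figure is confounded, and the within-stratum comparison is the causal one.
Within each level — good condition: 95.5% vs 78.1%; poor condition: 40.2% vs 33.3% — Diet P is higher every time.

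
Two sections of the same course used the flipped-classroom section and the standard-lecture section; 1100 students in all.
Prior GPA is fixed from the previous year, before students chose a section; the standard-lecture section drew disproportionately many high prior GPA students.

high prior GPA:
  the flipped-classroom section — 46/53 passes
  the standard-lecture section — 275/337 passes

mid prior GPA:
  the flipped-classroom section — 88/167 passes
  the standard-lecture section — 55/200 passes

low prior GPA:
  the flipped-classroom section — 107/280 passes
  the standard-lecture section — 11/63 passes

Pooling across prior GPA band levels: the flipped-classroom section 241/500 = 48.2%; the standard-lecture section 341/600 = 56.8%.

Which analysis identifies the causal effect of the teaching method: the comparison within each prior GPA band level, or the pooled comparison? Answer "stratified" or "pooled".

stratified

Within every prior GPA band level the flipped-classroom section has the higher rate, yet pooled the standard-lecture section does — Simpson's reversal.
Prior GPA band is set before the teaching method has any effect — it is not caused by the teaching method — and it independently drives the outcome. That makes it a confounder, so the causal comparison is within prior GPA band levels.
Within each level — high prior GPA: 86.8% vs 81.6%; mid prior GPA: 52.7% vs 27.5%; low prior GPA: 38.2% vs 17.5% — the flipped-classroom section is higher every time.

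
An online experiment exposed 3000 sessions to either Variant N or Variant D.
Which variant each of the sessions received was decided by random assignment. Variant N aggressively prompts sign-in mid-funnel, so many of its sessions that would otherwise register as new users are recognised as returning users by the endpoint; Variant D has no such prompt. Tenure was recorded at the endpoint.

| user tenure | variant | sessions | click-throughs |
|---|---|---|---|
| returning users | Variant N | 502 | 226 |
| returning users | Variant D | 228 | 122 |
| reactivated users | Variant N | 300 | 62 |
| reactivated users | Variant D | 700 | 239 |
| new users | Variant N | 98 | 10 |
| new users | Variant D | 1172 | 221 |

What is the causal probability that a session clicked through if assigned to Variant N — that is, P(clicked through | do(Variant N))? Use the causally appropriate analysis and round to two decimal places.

Stratifying would compare variants among sessions the variants themselves sorted into user tenure groups — a form of selection on an intermediate. The unconditioned pooled rates give the total causal effect.
So P(outcome | do(Variant N)) is just the pooled rate for Variant N: 298/900 = 0.331.

0.33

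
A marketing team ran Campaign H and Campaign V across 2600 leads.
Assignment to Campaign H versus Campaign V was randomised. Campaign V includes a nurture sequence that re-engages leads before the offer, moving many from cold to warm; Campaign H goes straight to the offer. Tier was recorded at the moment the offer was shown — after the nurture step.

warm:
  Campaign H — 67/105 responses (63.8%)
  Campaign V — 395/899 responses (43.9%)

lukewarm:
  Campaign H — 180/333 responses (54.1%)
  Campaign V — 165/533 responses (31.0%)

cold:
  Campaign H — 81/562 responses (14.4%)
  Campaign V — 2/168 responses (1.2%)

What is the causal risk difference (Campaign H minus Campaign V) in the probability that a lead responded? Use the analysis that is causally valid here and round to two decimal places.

-0.02

Campaign H is higher inside every engagement tier stratum but Campaign V is higher in aggregate. Whether to stratify depends on how engagement tier relates to the campaign.
Engagement tier is downstream of the campaign. One should not condition on a consequence of treatment, so the overall rates are the right comparison.
The causal difference is the pooled difference: 0.328 − 0.351 = -0.023.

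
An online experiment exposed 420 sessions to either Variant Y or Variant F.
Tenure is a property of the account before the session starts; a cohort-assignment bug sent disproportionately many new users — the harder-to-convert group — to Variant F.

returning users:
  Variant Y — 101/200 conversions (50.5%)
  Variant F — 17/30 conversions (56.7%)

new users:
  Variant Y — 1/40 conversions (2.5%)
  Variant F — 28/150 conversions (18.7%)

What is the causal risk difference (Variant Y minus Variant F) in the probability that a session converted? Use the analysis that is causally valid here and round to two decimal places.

-0.11

The imbalance in user tenure arose from how sessions were allocated, not from anything the variant did; and user tenure independently affects the outcome. The pooled gap is confounded — condition on user tenure.
Adjusting over the population distribution of user tenure: 0.548·(0.505−0.567) + 0.452·(0.025−0.187) = -0.107.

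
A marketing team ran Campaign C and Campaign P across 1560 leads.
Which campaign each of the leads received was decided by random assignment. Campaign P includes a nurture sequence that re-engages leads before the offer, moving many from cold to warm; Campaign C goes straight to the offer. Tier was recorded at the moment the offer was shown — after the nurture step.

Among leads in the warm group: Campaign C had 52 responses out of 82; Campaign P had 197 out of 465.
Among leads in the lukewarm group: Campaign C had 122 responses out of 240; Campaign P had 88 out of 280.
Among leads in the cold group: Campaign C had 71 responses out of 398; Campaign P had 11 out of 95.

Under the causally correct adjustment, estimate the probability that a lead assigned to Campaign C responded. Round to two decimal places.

Engagement tier is downstream of the campaign. One should not condition on a consequence of treatment, so the overall rates are the right comparison.
So P(outcome | do(Campaign C)) is just the pooled rate for Campaign C: 245/720 = 0.340.

0.34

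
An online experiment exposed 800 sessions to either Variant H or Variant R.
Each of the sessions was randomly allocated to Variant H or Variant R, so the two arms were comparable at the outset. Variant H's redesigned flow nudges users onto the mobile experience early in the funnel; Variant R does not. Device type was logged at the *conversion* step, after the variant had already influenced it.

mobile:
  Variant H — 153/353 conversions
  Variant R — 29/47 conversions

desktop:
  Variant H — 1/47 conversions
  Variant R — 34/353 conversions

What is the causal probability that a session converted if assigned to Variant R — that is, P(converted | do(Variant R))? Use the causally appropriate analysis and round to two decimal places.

0.16

Within every device type level Variant R has the higher rate, yet pooled Variant H does — Simpson's reversal.
Device type lies on the pathway variant → device type → outcome, so adjusting for it blocks the indirect effect. For the total causal effect of variant, use the unadjusted pooled rates.
So P(outcome | do(Variant R)) is just the pooled rate for Variant R: 63/400 = 0.158.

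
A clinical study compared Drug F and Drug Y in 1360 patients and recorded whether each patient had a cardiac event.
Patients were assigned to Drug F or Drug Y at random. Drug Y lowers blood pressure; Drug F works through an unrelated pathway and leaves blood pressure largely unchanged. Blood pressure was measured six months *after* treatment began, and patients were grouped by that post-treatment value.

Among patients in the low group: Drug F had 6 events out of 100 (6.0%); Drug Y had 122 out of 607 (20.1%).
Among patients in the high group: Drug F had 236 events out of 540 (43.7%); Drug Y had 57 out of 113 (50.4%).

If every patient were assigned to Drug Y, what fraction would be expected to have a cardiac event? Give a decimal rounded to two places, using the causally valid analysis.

0.25

Within every blood pressure level Drug F has the lower rate, yet pooled Drug Y does — Simpson's reversal.
The distribution of blood pressure is itself part of what the drug does — it is an intermediate outcome. Holding it fixed would remove that part of the effect; the total effect is the pooled difference.
So P(outcome | do(Drug Y)) is just the pooled rate for Drug Y: 179/720 = 0.249.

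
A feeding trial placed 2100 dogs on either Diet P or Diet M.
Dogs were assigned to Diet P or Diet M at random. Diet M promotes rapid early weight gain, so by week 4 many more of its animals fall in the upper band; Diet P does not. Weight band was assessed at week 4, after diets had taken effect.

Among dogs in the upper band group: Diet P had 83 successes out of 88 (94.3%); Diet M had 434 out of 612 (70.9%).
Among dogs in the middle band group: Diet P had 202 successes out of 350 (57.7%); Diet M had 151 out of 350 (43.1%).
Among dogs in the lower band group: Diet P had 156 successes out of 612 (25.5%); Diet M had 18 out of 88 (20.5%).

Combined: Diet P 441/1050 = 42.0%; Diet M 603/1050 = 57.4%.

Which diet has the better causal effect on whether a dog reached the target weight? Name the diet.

Diet M

Week-4 weight band is downstream of the diet. One should not condition on a consequence of treatment, so the overall rates are the right comparison.
Pooled: Diet P 42.0% vs Diet M 57.4%; Diet M is higher overall.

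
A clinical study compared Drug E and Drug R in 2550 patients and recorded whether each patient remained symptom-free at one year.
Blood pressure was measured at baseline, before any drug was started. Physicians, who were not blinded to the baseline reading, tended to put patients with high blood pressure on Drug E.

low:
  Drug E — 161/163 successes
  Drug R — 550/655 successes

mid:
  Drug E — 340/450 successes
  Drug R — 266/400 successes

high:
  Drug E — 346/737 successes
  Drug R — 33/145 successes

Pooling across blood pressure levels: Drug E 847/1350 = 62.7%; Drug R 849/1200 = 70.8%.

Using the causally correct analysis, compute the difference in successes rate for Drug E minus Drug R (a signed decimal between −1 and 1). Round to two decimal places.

+0.16

Blood pressure satisfies the back-door criterion: it is not a descendant of the drug, and it blocks the spurious path from drug to outcome. Adjusting for it (i.e., using the within-blood pressure rates) gives the causal effect.
Adjusting over the population distribution of blood pressure: 0.321·(0.988−0.840) + 0.333·(0.756−0.665) + 0.346·(0.469−0.228) = +0.161.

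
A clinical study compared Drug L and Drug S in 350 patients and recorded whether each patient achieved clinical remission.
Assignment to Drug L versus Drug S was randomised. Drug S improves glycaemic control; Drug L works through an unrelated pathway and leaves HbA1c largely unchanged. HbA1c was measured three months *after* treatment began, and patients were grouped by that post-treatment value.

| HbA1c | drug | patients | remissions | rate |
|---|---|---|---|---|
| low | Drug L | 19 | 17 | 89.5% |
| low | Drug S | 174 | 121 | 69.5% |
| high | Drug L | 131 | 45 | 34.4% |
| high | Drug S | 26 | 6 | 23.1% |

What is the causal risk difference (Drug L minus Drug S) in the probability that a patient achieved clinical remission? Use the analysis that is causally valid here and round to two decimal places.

-0.22

HbA1c here is a post-treatment variable shaped by the drug; conditioning on it would introduce bias rather than remove it. The overall comparison is the causal one.
The causal difference is the pooled difference: 0.413 − 0.635 = -0.222.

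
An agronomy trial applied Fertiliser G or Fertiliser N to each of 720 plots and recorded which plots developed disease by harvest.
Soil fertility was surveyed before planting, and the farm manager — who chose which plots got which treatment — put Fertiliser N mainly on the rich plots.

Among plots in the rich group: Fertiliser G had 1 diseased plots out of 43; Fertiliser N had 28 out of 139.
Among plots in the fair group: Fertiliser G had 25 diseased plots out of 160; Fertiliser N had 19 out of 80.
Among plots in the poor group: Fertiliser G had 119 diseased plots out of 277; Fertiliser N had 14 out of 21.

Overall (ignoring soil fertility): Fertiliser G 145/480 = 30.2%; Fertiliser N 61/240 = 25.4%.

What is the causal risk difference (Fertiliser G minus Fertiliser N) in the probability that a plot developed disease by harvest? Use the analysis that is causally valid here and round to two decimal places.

-0.17

Fertiliser G is lower inside every soil fertility stratum but Fertiliser N is lower in aggregate. Whether to stratify depends on how soil fertility relates to the fertiliser.
Nothing the fertiliser does changes soil fertility; the imbalance is an allocation artefact. With soil fertility also predicting the outcome, the pooled figure is confounded, and the within-stratum comparison is the causal one.
Adjusting over the population distribution of soil fertility: 0.253·(0.023−0.201) + 0.333·(0.156−0.237) + 0.414·(0.430−0.667) = -0.170.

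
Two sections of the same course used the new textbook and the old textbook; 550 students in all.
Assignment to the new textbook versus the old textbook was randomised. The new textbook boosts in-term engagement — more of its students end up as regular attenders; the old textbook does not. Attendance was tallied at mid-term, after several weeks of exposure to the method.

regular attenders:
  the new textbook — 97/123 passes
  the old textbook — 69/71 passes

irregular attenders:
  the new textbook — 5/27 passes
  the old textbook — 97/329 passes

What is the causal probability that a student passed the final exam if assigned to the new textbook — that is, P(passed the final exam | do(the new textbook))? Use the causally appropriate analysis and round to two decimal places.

0.68

the old textbook is higher inside every mid-term attendance stratum but the new textbook is higher in aggregate. Whether to stratify depends on how mid-term attendance relates to the teaching method.
Because the teaching method influences mid-term attendance, mid-term attendance is a post-treatment mediator, not a confounder. Stratifying on it would bias the estimate; the causal effect is the crude pooled difference.
So P(outcome | do(the new textbook)) is just the pooled rate for the new textbook: 102/150 = 0.680.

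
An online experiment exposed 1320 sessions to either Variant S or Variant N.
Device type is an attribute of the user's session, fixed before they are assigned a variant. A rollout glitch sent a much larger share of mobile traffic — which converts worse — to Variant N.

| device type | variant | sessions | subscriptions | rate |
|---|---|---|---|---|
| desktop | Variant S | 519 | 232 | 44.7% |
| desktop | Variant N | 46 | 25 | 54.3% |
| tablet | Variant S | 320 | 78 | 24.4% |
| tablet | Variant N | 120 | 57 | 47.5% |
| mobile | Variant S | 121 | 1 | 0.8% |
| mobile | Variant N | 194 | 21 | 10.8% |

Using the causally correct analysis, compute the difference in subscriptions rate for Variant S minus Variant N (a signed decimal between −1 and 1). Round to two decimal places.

Variant N is higher inside every device type stratum but Variant S is higher in aggregate. Whether to stratify depends on how device type relates to the variant.
The imbalance in device type arose from how sessions were allocated, not from anything the variant did; and device type independently affects the outcome. The pooled gap is confounded — condition on device type.
Adjusting over the population distribution of device type: 0.428·(0.447−0.543) + 0.333·(0.244−0.475) + 0.239·(0.008−0.108) = -0.142.

-0.14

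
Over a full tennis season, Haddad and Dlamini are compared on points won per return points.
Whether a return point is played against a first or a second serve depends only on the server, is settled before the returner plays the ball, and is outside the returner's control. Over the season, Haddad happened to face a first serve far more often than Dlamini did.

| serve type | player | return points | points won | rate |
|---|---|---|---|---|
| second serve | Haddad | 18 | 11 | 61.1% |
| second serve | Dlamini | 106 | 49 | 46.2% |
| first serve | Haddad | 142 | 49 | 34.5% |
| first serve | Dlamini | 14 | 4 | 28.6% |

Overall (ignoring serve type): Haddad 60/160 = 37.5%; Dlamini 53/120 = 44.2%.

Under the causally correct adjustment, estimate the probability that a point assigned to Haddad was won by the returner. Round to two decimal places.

Serve type satisfies the back-door criterion: it is not a descendant of the player, and it blocks the spurious path from player to outcome. Adjusting for it (i.e., using the within-serve type rates) gives the causal effect.
Standardising Haddad to the population serve type mix: 0.443·11/18 + 0.557·49/142 = 0.463.

0.46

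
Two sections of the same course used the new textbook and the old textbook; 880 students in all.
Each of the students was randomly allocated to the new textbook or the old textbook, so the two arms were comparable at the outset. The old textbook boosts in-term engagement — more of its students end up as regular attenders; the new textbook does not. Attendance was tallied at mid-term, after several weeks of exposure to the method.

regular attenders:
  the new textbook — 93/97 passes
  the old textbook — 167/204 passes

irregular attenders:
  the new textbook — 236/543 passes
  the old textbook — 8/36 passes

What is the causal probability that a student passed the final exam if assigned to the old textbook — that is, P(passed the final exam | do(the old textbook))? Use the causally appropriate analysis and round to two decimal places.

The stratified and pooled comparisons disagree (the new textbook wins within each mid-term attendance; the old textbook wins overall), so the answer turns on the causal role of mid-term attendance.
Stratifying would compare teaching methods among students the teaching methods themselves sorted into mid-term attendance groups — a form of selection on an intermediate. The unconditioned pooled rates give the total causal effect.
So P(outcome | do(the old textbook)) is just the pooled rate for the old textbook: 175/240 = 0.729.

0.73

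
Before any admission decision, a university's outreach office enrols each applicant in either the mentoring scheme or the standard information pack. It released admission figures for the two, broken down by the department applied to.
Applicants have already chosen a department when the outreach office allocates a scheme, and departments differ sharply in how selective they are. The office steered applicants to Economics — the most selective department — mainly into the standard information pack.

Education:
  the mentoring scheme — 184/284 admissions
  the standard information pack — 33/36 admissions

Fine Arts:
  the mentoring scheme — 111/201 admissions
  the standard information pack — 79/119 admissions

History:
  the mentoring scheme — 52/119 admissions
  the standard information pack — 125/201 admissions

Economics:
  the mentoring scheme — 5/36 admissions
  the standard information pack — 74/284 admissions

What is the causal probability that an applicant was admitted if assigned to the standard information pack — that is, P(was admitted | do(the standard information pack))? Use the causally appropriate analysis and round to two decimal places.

Since department is a pre-existing factor (not a product of the outreach scheme) and it affects the outcome on its own, it is a confounder. The stratified rates, not the pooled rate, identify the causal effect.
Standardising the standard information pack to the population department mix: 0.250·33/36 + 0.250·79/119 + 0.250·125/201 + 0.250·74/284 = 0.616.

0.62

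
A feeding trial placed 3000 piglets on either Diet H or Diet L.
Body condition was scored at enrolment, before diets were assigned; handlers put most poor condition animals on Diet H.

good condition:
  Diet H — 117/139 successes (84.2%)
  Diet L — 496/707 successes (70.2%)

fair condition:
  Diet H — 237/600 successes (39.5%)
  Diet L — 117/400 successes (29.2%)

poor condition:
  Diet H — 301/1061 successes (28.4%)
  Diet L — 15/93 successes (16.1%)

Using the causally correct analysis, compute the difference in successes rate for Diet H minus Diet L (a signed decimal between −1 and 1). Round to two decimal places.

+0.12

The stratified and pooled comparisons disagree (Diet H wins within each starting body condition; Diet L wins overall), so the answer turns on the causal role of starting body condition.
Starting body condition differs across diets for reasons unrelated to any effect of the diet itself, and it separately predicts the outcome — a classic confounder. We must compare within starting body condition levels.
Adjusting over the population distribution of starting body condition: 0.282·(0.842−0.702) + 0.333·(0.395−0.292) + 0.385·(0.284−0.161) = +0.121.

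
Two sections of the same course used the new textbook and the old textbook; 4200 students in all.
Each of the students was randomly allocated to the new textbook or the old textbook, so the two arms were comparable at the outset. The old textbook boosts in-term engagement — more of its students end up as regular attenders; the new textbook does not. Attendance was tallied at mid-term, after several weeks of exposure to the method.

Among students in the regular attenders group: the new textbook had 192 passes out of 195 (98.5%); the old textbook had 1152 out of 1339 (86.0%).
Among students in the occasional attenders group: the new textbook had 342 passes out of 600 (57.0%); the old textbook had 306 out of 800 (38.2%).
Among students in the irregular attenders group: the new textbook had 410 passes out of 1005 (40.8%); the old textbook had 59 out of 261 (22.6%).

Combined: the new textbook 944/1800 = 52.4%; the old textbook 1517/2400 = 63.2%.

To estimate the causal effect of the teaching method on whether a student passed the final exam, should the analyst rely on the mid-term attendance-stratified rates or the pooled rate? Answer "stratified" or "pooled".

pooled

Because the teaching method influences mid-term attendance, mid-term attendance is a post-treatment mediator, not a confounder. Stratifying on it would bias the estimate; the causal effect is the crude pooled difference.
Pooled: the new textbook 52.4% vs the old textbook 63.2%; the old textbook is higher overall.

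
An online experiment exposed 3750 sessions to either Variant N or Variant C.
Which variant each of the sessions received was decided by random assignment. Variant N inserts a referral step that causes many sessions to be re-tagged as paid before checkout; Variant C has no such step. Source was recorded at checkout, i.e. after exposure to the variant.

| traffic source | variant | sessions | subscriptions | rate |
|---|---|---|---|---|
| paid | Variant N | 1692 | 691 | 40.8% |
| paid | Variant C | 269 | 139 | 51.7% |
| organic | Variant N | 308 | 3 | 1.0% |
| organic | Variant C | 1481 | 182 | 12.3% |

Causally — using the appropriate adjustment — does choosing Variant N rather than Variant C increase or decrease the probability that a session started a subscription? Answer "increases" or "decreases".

The distribution of traffic source is itself part of what the variant does — it is an intermediate outcome. Holding it fixed would remove that part of the effect; the total effect is the pooled difference.
Pooled: Variant N 34.7% vs Variant C 18.3%; Variant N is higher overall.

increases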